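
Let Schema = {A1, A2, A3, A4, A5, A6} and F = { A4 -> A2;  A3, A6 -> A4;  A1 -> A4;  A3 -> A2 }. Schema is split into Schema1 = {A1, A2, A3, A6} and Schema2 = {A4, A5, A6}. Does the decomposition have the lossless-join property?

Common attributes: Schema1 ∩ Schema2 = {A6}.
No dependency enlarges {A6}, so (A6)⁺ = {A6}.
The closure contains neither all of Schema1 = {A1, A2, A3, A6} nor all of Schema2 = {A4, A5, A6}, so the common attributes are not a superkey of either fragment. The join is lossy.

No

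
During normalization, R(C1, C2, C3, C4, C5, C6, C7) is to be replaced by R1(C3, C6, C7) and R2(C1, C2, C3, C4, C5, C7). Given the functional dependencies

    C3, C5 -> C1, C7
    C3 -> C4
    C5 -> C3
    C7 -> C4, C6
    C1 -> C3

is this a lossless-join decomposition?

Yes

Common attributes: R1 ∩ R2 = {C3, C7}.
Closure of {C3, C7}: C3 → C4 applies, adding C4; C7 → C4, C6 applies, adding C6. So (C3, C7)⁺ = {C3, C4, C6, C7}.
This closure contains every attribute of R1, so R1 ∩ R2 → R1. The join is lossless.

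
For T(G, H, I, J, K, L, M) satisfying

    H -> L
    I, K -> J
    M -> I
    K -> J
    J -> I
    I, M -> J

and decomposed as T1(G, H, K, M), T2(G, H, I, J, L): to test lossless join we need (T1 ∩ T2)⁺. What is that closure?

G, H, L

T1 ∩ T2 = {G, H}.
H → L applies, adding L
Closure: {G, H, L}.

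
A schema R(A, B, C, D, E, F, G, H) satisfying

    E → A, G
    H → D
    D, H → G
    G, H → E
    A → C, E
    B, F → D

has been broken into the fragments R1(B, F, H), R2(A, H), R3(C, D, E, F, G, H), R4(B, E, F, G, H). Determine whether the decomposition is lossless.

Chase test. Columns are A, B, C, D, E, F, G, H; row i has aⱼ where attribute j ∈ Ri, else bᵢⱼ.
Initial tableau (one row per fragment):
  row 1: b11 a2 b13 b14 b15 a6 b17 a8
  row 2: a1 b22 b23 b24 b25 b26 b27 a8
  row 3: b31 b32 a3 a4 a5 a6 a7 a8
  row 4: b41 a2 b43 b44 a5 a6 a7 a8
Rows 3 and 4 agree on E; apply E→A, G and equate their A, G entries.
Rows 1 and 2 agree on H; apply H→D and equate their D entries.
Rows 1 and 3 agree on H; apply H→D and equate their D entries.
Rows 1 and 4 agree on H; apply H→D and equate their D entries.
Rows 1 and 2 agree on D, H; apply D, H→G and equate their G entries.
Rows 1 and 3 agree on D, H; apply D, H→G and equate their G entries.
Rows 1 and 2 agree on G, H; apply G, H→E and equate their E entries.
Rows 1 and 3 agree on G, H; apply G, H→E and equate their E entries.
Rows 3 and 4 agree on A; apply A→C, E and equate their C, E entries.
Rows 1 and 2 agree on E; apply E→A, G and equate their A, G entries.
Rows 1 and 3 agree on E; apply E→A, G and equate their A, G entries.
Rows 1 and 2 agree on A; apply A→C, E and equate their C, E entries.
Rows 1 and 3 agree on A; apply A→C, E and equate their C, E entries.
Row 1 is now all distinguished symbols — the join is lossless.

Yes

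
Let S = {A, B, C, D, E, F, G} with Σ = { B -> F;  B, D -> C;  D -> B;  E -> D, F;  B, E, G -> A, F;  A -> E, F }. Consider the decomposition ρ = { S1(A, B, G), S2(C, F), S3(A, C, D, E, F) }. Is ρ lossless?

Yes

Chase test. Columns are A, B, C, D, E, F, G; row i has aⱼ where attribute j ∈ Si, else bᵢⱼ.
Initial tableau (one row per fragment):
  row 1: a1 a2 b13 b14 b15 b16 a7
  row 2: b21 b22 a3 b24 b25 a6 b27
  row 3: a1 b32 a3 a4 a5 a6 b37
Rows 1 and 3 agree on A; apply A→E, F and equate their E, F entries.
Rows 1 and 3 agree on E; apply E→D, F and equate their D, F entries.
Rows 1 and 3 agree on D; apply D→B and equate their B entries.
Rows 1 and 3 agree on B, D; apply B, D→C and equate their C entries.
Row 1 is now all distinguished symbols — the join is lossless.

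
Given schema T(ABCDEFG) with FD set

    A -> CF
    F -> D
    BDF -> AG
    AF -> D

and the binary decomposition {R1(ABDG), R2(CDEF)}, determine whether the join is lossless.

Common attributes: R1 ∩ R2 = {D}.
No dependency enlarges {D}, so (D)⁺ = {D}.
The closure contains neither all of R1 = {ABDG} nor all of R2 = {CDEF}, so the common attributes are not a superkey of either fragment. The join is lossy.

No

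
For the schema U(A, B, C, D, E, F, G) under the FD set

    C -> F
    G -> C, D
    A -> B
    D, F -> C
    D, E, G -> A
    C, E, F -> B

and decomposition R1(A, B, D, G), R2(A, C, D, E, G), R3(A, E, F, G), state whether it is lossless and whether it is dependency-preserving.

lossless but not dependency-preserving

Lossless test (chase): Rows 1 and 2 agree on G; apply G→C, D and equate their C, D entries. Rows 1 and 3 agree on G; apply G→C, D and equate their C, D entries. Rows 1 and 2 agree on A; apply A→B and equate their B entries. Rows 1 and 3 agree on A; apply A→B and equate their B entries. Rows 1 and 2 agree on C; apply C→F and equate their F entries. Rows 1 and 3 agree on C; apply C→F and equate their F entries. Row 2 is now all distinguished symbols — the join is lossless.
Dependency preservation: the restricted closure of {C} across the fragments never reaches {F}, so C → F cannot be enforced without a join — not preserved.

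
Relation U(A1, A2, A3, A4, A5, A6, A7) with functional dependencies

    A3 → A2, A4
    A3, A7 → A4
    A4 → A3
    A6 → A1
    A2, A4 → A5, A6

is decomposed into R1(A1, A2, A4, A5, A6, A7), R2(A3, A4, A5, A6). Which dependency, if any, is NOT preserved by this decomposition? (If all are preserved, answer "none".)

A3 → A2, A4: restricted closure across fragments reaches A2, A4.
A3, A7 → A4: restricted closure across fragments reaches A4.
A4 → A3 lies within R2.
A6 → A1 lies within R1.
A2, A4 → A5, A6 lies within R1.
Every dependency is enforceable on the fragments, so the decomposition is dependency-preserving.

none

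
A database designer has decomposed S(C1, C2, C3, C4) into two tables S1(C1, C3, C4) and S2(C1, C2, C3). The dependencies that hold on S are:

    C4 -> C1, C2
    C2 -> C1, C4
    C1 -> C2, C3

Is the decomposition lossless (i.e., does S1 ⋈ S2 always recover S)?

Common attributes: S1 ∩ S2 = {C1, C3}.
Closure of {C1, C3}: C1 → C2, C3 applies, adding C2; C2 → C1, C4 applies, adding C4. So (C1, C3)⁺ = {C1, C2, C3, C4}.
This closure contains every attribute of S1, so S1 ∩ S2 → S1. The join is lossless.

Yes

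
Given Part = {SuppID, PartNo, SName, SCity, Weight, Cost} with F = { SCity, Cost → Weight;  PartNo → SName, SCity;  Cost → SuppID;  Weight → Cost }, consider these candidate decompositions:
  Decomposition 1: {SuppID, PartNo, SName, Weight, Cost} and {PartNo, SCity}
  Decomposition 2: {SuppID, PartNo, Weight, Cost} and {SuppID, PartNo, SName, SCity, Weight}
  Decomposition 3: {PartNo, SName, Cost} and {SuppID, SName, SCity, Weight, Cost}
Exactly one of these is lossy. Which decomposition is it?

Decomposition 1: common = {PartNo}, closure = {PartNo, SName, SCity} → lossless.
Decomposition 2: common = {SuppID, PartNo, Weight}, closure = {SuppID, PartNo, SName, SCity, Weight, Cost} → lossless.
Decomposition 3: common = {SName, Cost}, closure = {SuppID, SName, Cost} → lossy.

Decomposition 3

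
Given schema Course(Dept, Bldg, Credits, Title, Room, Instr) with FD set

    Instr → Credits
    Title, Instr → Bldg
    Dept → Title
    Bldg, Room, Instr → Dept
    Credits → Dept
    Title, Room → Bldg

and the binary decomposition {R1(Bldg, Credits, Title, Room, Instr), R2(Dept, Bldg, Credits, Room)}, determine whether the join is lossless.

Common attributes: R1 ∩ R2 = {Bldg, Credits, Room}.
Closure of {Bldg, Credits, Room}: Credits → Dept applies, adding Dept; Dept → Title applies, adding Title. So (Bldg, Credits, Room)⁺ = {Dept, Bldg, Credits, Title, Room}.
This closure contains every attribute of R2, so R1 ∩ R2 → R2. The join is lossless.

Yes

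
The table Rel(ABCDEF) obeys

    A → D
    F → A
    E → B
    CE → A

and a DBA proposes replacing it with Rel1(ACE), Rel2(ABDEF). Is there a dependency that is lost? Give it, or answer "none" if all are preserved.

none

A → D lies within Rel2.
F → A lies within Rel2.
E → B lies within Rel2.
CE → A lies within Rel1.
Every dependency is enforceable on the fragments, so the decomposition is dependency-preserving.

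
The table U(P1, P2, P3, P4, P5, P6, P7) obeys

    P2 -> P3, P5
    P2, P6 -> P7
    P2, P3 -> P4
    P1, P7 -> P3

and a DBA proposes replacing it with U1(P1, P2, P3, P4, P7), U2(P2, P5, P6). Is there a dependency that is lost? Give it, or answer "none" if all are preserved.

Check P2, P6 → P7: no single fragment contains all of {P2, P6, P7}, and the restricted closure of {P2, P6} across the fragments never reaches {P7}.
P2 → P3, P5 is preserved.
P2, P3 → P4 is preserved.
P1, P7 → P3 is preserved.

P2, P6 -> P7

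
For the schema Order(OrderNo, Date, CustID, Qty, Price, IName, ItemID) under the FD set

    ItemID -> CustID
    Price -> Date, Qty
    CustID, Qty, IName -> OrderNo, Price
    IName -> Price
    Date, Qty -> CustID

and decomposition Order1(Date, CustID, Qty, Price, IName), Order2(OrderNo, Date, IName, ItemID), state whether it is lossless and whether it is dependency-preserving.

lossless but not dependency-preserving

Lossless test: (Date, IName)⁺ = {OrderNo, Date, CustID, Qty, Price, IName}, which contains all of one fragment — lossless.
Dependency preservation: the restricted closure of {ItemID} across the fragments never reaches {CustID}, so ItemID → CustID cannot be enforced without a join — not preserved.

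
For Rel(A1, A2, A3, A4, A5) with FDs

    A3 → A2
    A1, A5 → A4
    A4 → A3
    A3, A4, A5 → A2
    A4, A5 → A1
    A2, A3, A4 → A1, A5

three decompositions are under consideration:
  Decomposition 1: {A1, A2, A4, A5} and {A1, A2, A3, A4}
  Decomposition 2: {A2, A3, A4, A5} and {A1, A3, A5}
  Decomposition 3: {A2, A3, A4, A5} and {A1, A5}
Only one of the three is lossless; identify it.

Decomposition 1

Decomposition 1: common = {A1, A2, A4}, closure = {A1, A2, A3, A4, A5} → lossless.
Decomposition 2: common = {A3, A5}, closure = {A2, A3, A5} → lossy.
Decomposition 3: common = {A5}, closure = {A5} → lossy.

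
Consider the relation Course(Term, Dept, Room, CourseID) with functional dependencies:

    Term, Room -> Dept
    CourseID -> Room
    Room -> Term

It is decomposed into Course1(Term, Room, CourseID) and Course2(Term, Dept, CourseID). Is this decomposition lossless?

Common attributes: Course1 ∩ Course2 = {Term, CourseID}.
Closure of {Term, CourseID}: CourseID → Room applies, adding Room; Term, Room → Dept applies, adding Dept. So (Term, CourseID)⁺ = {Term, Dept, Room, CourseID}.
This closure contains every attribute of Course1, so Course1 ∩ Course2 → Course1. The join is lossless.

Yes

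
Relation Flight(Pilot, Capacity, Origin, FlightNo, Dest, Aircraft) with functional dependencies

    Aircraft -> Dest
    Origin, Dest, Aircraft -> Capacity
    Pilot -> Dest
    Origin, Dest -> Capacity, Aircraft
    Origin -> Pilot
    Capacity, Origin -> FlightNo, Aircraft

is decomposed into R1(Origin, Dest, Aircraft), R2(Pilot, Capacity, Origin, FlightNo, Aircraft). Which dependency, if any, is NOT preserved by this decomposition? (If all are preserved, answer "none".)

Pilot -> Dest

Check Pilot → Dest: no single fragment contains all of {Pilot, Dest}, and the restricted closure of {Pilot} across the fragments never reaches {Dest}.
Aircraft → Dest is preserved.
Origin, Dest, Aircraft → Capacity is preserved.
Origin, Dest → Capacity, Aircraft is preserved.
Origin → Pilot is preserved.
Capacity, Origin → FlightNo, Aircraft is preserved.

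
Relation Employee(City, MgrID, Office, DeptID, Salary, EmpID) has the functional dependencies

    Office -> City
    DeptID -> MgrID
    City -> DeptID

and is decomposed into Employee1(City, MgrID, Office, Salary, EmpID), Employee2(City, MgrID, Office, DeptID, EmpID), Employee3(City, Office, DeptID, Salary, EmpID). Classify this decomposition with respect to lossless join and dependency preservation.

lossless and dependency-preserving

Lossless test (chase): Rows 2 and 3 agree on DeptID; apply DeptID→MgrID and equate their MgrID entries. Rows 1 and 2 agree on City; apply City→DeptID and equate their DeptID entries. Row 1 is now all distinguished symbols — the join is lossless.
Dependency preservation: every FD's attributes lie within a single fragment, so each can be enforced locally — preserved.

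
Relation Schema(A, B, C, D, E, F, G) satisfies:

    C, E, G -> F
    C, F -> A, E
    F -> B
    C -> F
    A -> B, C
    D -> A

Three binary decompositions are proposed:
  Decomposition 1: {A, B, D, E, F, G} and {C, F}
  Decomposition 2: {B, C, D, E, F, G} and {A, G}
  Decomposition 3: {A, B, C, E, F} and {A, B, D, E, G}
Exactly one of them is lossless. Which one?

Decomposition 3

Decomposition 1: common = {F}, closure = {B, F} → lossy.
Decomposition 2: common = {G}, closure = {G} → lossy.
Decomposition 3: common = {A, B, E}, closure = {A, B, C, E, F} → lossless.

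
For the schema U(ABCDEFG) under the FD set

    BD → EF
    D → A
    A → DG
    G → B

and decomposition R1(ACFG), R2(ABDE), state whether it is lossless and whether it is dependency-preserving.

lossless but not dependency-preserving

Lossless test: (A)⁺ = {ABDEFG}, which contains all of one fragment — lossless.
Dependency preservation: the restricted closure of {G} across the fragments never reaches {B}, so G → B cannot be enforced without a join — not preserved.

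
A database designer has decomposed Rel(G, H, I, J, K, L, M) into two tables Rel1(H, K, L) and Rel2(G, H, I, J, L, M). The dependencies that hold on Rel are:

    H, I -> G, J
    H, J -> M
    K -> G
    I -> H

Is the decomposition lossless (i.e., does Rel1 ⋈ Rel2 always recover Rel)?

No

Common attributes: Rel1 ∩ Rel2 = {H, L}.
No dependency enlarges {H, L}, so (H, L)⁺ = {H, L}.
The closure contains neither all of Rel1 = {H, K, L} nor all of Rel2 = {G, H, I, J, L, M}, so the common attributes are not a superkey of either fragment. The join is lossy.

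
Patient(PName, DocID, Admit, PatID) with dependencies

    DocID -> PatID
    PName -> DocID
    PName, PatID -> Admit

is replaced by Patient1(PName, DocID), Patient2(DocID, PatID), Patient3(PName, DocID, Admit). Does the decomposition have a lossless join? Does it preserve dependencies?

lossless and dependency-preserving

Lossless test (chase): Rows 1 and 2 agree on DocID; apply DocID→PatID and equate their PatID entries. Rows 1 and 3 agree on DocID; apply DocID→PatID and equate their PatID entries. Rows 1 and 3 agree on PName, PatID; apply PName, PatID→Admit and equate their Admit entries. Row 1 is now all distinguished symbols — the join is lossless.
Dependency preservation: PName, PatID → Admit is not contained in any single fragment, but the restricted closure of its left-hand side across the fragments still reaches the right-hand side; the remaining FDs each lie inside some fragment. All dependencies are preserved.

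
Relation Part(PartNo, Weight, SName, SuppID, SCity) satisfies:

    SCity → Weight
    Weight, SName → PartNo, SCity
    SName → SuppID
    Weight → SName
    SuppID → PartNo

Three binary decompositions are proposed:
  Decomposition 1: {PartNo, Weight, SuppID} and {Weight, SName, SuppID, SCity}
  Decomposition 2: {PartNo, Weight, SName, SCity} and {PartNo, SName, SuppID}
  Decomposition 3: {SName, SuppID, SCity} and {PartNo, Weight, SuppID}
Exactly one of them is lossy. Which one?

Decomposition 3

Decomposition 1: common = {Weight, SuppID}, closure = {PartNo, Weight, SName, SuppID, SCity} → lossless.
Decomposition 2: common = {PartNo, SName}, closure = {PartNo, SName, SuppID} → lossless.
Decomposition 3: common = {SuppID}, closure = {PartNo, SuppID} → lossy.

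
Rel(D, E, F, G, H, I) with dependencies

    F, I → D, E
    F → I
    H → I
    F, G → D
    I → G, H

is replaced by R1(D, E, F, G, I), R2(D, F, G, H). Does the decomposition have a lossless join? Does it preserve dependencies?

lossless but not dependency-preserving

Lossless test: (D, F, G)⁺ = {D, E, F, G, H, I}, which contains all of one fragment — lossless.
Dependency preservation: the restricted closure of {H} across the fragments never reaches {I}, so H → I cannot be enforced without a join — not preserved.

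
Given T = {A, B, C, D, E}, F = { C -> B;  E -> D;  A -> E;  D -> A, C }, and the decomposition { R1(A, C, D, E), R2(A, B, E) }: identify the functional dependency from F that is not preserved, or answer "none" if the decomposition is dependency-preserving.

C -> B

Check C → B: no single fragment contains all of {B, C}, and the restricted closure of {C} across the fragments never reaches {B}.
E → D is preserved.
A → E is preserved.
D → A, C is preserved.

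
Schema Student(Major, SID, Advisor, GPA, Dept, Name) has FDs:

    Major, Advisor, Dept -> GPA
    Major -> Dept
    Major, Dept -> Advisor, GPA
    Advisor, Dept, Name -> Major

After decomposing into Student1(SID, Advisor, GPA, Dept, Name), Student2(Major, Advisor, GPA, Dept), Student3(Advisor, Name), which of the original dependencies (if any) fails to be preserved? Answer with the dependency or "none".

Check Advisor, Dept, Name → Major: no single fragment contains all of {Major, Advisor, Dept, Name}, and the restricted closure of {Advisor, Dept, Name} across the fragments never reaches {Major}.
Major, Advisor, Dept → GPA is preserved.
Major → Dept is preserved.
Major, Dept → Advisor, GPA is preserved.

Advisor, Dept, Name -> Major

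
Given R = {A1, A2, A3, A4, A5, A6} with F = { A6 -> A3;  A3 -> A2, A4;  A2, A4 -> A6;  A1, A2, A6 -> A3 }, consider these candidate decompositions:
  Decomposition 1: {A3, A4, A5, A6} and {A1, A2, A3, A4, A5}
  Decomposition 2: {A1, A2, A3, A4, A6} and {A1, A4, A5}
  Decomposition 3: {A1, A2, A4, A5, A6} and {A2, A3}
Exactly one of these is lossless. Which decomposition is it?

Decomposition 1: common = {A3, A4, A5}, closure = {A2, A3, A4, A5, A6} → lossless.
Decomposition 2: common = {A1, A4}, closure = {A1, A4} → lossy.
Decomposition 3: common = {A2}, closure = {A2} → lossy.

Decomposition 1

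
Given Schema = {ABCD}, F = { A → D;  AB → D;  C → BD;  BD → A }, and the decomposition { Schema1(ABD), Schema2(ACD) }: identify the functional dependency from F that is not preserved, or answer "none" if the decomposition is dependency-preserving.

Check C → BD: no single fragment contains all of {BCD}, and the restricted closure of {C} across the fragments never reaches {BD}.
A → D is preserved.
AB → D is preserved.
BD → A is preserved.

C → BD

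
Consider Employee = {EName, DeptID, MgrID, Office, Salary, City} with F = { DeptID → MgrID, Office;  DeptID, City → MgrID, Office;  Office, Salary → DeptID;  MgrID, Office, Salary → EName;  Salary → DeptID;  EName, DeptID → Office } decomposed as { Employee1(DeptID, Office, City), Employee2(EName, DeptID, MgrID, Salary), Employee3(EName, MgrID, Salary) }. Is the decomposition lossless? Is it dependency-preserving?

lossy but dependency-preserving

Lossless test (chase): Rows 1 and 2 agree on DeptID; apply DeptID→MgrID, Office and equate their MgrID, Office entries. Rows 2 and 3 agree on Salary; apply Salary→DeptID and equate their DeptID entries. Rows 2 and 3 agree on EName, DeptID; apply EName, DeptID→Office and equate their Office entries. No row becomes fully distinguished — the join is lossy.
Dependency preservation: DeptID → MgrID, Office; DeptID, City → MgrID, Office; Office, Salary → DeptID; MgrID, Office, Salary → EName; EName, DeptID → Office are not contained in any single fragment, but the restricted closure of each left-hand side across the fragments still reaches the right-hand side; the remaining FDs each lie inside some fragment. All dependencies are preserved.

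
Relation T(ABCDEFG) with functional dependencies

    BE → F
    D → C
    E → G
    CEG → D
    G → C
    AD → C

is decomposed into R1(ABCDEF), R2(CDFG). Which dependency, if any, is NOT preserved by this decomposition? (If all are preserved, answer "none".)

E → G

Check E → G: no single fragment contains all of {EG}, and the restricted closure of {E} across the fragments never reaches {G}.
BE → F is preserved.
D → C is preserved.
CEG → D is preserved.
G → C is preserved.
AD → C is preserved.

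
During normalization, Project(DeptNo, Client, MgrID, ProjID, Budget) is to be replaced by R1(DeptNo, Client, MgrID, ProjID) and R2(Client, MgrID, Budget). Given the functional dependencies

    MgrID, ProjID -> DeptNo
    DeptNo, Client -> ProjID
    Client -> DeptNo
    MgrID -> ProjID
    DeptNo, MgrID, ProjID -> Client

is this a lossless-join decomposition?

Common attributes: R1 ∩ R2 = {Client, MgrID}.
Closure of {Client, MgrID}: Client → DeptNo applies, adding DeptNo; MgrID → ProjID applies, adding ProjID. So (Client, MgrID)⁺ = {DeptNo, Client, MgrID, ProjID}.
This closure contains every attribute of R1, so R1 ∩ R2 → R1. The join is lossless.

Yes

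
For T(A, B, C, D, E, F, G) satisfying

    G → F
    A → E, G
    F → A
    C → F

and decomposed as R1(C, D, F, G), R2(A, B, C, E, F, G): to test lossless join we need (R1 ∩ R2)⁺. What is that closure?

A, C, E, F, G

R1 ∩ R2 = {C, F, G}.
F → A applies, adding A
A → E, G applies, adding E
Closure: {A, C, E, F, G}.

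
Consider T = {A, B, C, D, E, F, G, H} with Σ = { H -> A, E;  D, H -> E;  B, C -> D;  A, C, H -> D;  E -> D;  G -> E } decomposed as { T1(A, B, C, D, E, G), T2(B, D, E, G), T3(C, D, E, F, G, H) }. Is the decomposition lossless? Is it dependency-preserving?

lossy and not dependency-preserving

Lossless test (chase): applying each FD to every pair of rows produces no changes in the tableau, so no row becomes fully distinguished — the join is lossy.
Dependency preservation: the restricted closure of {H} across the fragments never reaches {A, E}, so H → A, E cannot be enforced without a join — not preserved.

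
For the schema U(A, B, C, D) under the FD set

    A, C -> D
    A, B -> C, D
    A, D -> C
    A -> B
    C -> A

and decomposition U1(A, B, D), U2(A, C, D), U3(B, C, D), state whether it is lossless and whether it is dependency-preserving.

Lossless test (chase): Rows 1 and 2 agree on A, D; apply A, D→C and equate their C entries. Rows 1 and 2 agree on A; apply A→B and equate their B entries. Rows 1 and 3 agree on C; apply C→A and equate their A entries. Row 1 is now all distinguished symbols — the join is lossless.
Dependency preservation: A, B → C, D is not contained in any single fragment, but the restricted closure of its left-hand side across the fragments still reaches the right-hand side; the remaining FDs each lie inside some fragment. All dependencies are preserved.

lossless and dependency-preserving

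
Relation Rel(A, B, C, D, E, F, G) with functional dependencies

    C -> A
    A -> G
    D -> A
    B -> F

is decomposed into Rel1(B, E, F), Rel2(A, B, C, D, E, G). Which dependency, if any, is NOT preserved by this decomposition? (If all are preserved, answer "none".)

C → A lies within Rel2.
A → G lies within Rel2.
D → A lies within Rel2.
B → F lies within Rel1.
Every dependency is enforceable on the fragments, so the decomposition is dependency-preserving.

none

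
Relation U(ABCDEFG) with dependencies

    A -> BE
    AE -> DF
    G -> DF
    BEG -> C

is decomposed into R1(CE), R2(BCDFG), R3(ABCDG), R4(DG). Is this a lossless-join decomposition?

Chase test. Columns are ABCDEFG; row i has aⱼ where attribute j ∈ Ri, else bᵢⱼ.
Initial tableau (one row per fragment):
  row 1: b11 b12 a3 b14 a5 b16 b17
  row 2: b21 a2 a3 a4 b25 a6 a7
  row 3: a1 a2 a3 a4 b35 b36 a7
  row 4: b41 b42 b43 a4 b45 b46 a7
Rows 2 and 3 agree on G; apply G→DF and equate their DF entries.
Rows 2 and 4 agree on G; apply G→DF and equate their DF entries.
No row becomes fully distinguished — the join is lossy.

No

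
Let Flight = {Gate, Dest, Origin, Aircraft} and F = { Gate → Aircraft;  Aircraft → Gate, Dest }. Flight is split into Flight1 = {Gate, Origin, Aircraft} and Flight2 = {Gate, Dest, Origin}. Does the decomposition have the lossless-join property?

Yes

Common attributes: Flight1 ∩ Flight2 = {Gate, Origin}.
Closure of {Gate, Origin}: Gate → Aircraft applies, adding Aircraft; Aircraft → Gate, Dest applies, adding Dest. So (Gate, Origin)⁺ = {Gate, Dest, Origin, Aircraft}.
This closure contains every attribute of Flight1, so Flight1 ∩ Flight2 → Flight1. The join is lossless.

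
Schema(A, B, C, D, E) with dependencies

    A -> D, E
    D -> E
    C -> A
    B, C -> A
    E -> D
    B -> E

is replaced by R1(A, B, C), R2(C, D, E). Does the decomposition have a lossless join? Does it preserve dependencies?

Lossless test: (C)⁺ = {A, C, D, E}, which contains all of one fragment — lossless.
Dependency preservation: the restricted closure of {A} across the fragments never reaches {D, E}, so A → D, E cannot be enforced without a join — not preserved.

lossless but not dependency-preserving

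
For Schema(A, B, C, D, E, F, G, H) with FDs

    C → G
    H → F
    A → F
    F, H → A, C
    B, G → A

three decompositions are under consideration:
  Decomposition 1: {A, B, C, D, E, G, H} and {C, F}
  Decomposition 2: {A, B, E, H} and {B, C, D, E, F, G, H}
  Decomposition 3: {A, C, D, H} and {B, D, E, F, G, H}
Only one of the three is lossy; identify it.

Decomposition 1: common = {C}, closure = {C, G} → lossy.
Decomposition 2: common = {B, E, H}, closure = {A, B, C, E, F, G, H} → lossless.
Decomposition 3: common = {D, H}, closure = {A, C, D, F, G, H} → lossless.

Decomposition 1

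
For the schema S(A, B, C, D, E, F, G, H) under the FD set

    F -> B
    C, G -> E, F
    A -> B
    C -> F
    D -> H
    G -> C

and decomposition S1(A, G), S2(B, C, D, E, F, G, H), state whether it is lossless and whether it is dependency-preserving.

lossy and not dependency-preserving

Lossless test: (G)⁺ = {B, C, E, F, G}, which is a superkey of neither fragment — lossy.
Dependency preservation: the restricted closure of {A} across the fragments never reaches {B}, so A → B cannot be enforced without a join — not preserved.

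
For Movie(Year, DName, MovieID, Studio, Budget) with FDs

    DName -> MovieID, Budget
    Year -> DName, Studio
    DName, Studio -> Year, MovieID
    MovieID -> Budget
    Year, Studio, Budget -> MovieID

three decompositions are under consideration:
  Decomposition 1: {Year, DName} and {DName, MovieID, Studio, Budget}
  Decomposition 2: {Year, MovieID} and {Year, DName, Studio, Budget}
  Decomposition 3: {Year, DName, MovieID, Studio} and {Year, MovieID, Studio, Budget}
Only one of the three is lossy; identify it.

Decomposition 1

Decomposition 1: common = {DName}, closure = {DName, MovieID, Budget} → lossy.
Decomposition 2: common = {Year}, closure = {Year, DName, MovieID, Studio, Budget} → lossless.
Decomposition 3: common = {Year, MovieID, Studio}, closure = {Year, DName, MovieID, Studio, Budget} → lossless.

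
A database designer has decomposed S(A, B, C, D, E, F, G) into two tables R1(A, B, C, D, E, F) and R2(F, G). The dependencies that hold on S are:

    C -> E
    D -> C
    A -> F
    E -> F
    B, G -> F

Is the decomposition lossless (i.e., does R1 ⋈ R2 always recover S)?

Common attributes: R1 ∩ R2 = {F}.
No dependency enlarges {F}, so (F)⁺ = {F}.
The closure contains neither all of R1 = {A, B, C, D, E, F} nor all of R2 = {F, G}, so the common attributes are not a superkey of either fragment. The join is lossy.

No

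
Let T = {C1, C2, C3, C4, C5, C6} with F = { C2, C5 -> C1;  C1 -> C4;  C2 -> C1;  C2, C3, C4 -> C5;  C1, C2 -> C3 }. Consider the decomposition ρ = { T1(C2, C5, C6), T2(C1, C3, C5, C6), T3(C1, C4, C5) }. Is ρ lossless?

No

Chase test. Columns are C1, C2, C3, C4, C5, C6; row i has aⱼ where attribute j ∈ Ti, else bᵢⱼ.
Initial tableau (one row per fragment):
  row 1: b11 a2 b13 b14 a5 a6
  row 2: a1 b22 a3 b24 a5 a6
  row 3: a1 b32 b33 a4 a5 b36
Rows 2 and 3 agree on C1; apply C1→C4 and equate their C4 entries.
No row becomes fully distinguished — the join is lossy.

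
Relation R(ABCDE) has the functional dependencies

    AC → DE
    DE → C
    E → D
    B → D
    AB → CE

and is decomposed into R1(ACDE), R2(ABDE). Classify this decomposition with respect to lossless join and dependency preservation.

Lossless test: (ADE)⁺ = {ACDE}, which contains all of one fragment — lossless.
Dependency preservation: AB → CE is not contained in any single fragment, but the restricted closure of its left-hand side across the fragments still reaches the right-hand side; the remaining FDs each lie inside some fragment. All dependencies are preserved.

lossless and dependency-preserving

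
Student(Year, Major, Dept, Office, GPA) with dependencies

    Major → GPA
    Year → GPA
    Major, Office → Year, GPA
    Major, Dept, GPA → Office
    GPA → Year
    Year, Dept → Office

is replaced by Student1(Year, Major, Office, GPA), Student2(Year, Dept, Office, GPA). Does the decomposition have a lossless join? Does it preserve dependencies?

lossy but dependency-preserving

Lossless test: (Year, Office, GPA)⁺ = {Year, Office, GPA}, which is a superkey of neither fragment — lossy.
Dependency preservation: Major, Dept, GPA → Office is not contained in any single fragment, but the restricted closure of its left-hand side across the fragments still reaches the right-hand side; the remaining FDs each lie inside some fragment. All dependencies are preserved.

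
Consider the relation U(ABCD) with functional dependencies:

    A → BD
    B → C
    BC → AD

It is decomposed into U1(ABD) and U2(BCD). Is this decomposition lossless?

Common attributes: U1 ∩ U2 = {BD}.
Closure of {BD}: B → C applies, adding C; BC → AD applies, adding A. So (BD)⁺ = {ABCD}.
This closure contains every attribute of U1, so U1 ∩ U2 → U1. The join is lossless.

Yes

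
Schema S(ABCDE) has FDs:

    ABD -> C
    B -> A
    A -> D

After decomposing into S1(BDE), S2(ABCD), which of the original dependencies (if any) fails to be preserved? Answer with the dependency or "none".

none

ABD → C lies within S2.
B → A lies within S2.
A → D lies within S2.
Every dependency is enforceable on the fragments, so the decomposition is dependency-preserving.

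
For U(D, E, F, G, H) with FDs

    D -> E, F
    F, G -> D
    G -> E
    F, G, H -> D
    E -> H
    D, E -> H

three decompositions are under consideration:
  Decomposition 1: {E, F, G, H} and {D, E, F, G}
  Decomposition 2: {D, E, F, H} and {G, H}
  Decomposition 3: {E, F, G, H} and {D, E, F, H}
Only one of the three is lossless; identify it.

Decomposition 1

Decomposition 1: common = {E, F, G}, closure = {D, E, F, G, H} → lossless.
Decomposition 2: common = {H}, closure = {H} → lossy.
Decomposition 3: common = {E, F, H}, closure = {E, F, H} → lossy.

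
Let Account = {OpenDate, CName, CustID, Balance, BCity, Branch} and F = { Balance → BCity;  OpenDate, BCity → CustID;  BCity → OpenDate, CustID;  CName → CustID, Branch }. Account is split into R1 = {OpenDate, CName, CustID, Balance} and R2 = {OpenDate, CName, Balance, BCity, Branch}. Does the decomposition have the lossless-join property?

Yes

Common attributes: R1 ∩ R2 = {OpenDate, CName, Balance}.
Closure of {OpenDate, CName, Balance}: Balance → BCity applies, adding BCity; OpenDate, BCity → CustID applies, adding CustID; CName → CustID, Branch applies, adding Branch. So (OpenDate, CName, Balance)⁺ = {OpenDate, CName, CustID, Balance, BCity, Branch}.
This closure contains every attribute of R1, so R1 ∩ R2 → R1. The join is lossless.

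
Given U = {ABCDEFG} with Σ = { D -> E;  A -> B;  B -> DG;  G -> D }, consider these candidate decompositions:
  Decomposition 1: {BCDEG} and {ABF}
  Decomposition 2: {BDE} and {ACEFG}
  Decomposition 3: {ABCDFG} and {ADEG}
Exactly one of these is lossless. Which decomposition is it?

Decomposition 3

Decomposition 1: common = {B}, closure = {BDEG} → lossy.
Decomposition 2: common = {E}, closure = {E} → lossy.
Decomposition 3: common = {ADG}, closure = {ABDEG} → lossless.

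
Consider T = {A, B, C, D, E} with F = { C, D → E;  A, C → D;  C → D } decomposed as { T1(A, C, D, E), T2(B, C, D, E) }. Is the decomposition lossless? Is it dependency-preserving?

Lossless test: (C, D, E)⁺ = {C, D, E}, which is a superkey of neither fragment — lossy.
Dependency preservation: every FD's attributes lie within a single fragment, so each can be enforced locally — preserved.

lossy but dependency-preserving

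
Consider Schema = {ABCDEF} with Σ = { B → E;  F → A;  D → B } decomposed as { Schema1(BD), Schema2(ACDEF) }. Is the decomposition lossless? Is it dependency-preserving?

lossless but not dependency-preserving

Lossless test: (D)⁺ = {BDE}, which contains all of one fragment — lossless.
Dependency preservation: the restricted closure of {B} across the fragments never reaches {E}, so B → E cannot be enforced without a join — not preserved.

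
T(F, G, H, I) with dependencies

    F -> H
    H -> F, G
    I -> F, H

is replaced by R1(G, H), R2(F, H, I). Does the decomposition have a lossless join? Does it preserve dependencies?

Lossless test: (H)⁺ = {F, G, H}, which contains all of one fragment — lossless.
Dependency preservation: H → F, G is not contained in any single fragment, but the restricted closure of its left-hand side across the fragments still reaches the right-hand side; the remaining FDs each lie inside some fragment. All dependencies are preserved.

lossless and dependency-preserving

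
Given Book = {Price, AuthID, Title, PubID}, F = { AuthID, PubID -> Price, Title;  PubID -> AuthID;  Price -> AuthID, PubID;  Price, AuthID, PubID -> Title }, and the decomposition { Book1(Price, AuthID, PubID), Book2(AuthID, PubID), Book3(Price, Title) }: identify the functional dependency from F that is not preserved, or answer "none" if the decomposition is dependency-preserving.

AuthID, PubID → Price, Title: restricted closure across fragments reaches Price, Title.
PubID → AuthID lies within Book1.
Price → AuthID, PubID lies within Book1.
Price, AuthID, PubID → Title: restricted closure across fragments reaches Title.
Every dependency is enforceable on the fragments, so the decomposition is dependency-preserving.

none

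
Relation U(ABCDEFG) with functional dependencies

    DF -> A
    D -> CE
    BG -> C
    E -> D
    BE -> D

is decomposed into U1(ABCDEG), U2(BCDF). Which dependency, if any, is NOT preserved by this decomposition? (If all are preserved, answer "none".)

DF -> A

Check DF → A: no single fragment contains all of {ADF}, and the restricted closure of {DF} across the fragments never reaches {A}.
D → CE is preserved.
BG → C is preserved.
E → D is preserved.
BE → D is preserved.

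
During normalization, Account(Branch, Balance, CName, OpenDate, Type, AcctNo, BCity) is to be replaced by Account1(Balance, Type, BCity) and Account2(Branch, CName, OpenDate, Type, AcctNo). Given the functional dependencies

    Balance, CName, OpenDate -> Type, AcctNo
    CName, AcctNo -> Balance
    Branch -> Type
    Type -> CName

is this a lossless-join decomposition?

No

Common attributes: Account1 ∩ Account2 = {Type}.
Closure of {Type}: Type → CName applies, adding CName. So (Type)⁺ = {CName, Type}.
The closure contains neither all of Account1 = {Balance, Type, BCity} nor all of Account2 = {Branch, CName, OpenDate, Type, AcctNo}, so the common attributes are not a superkey of either fragment. The join is lossy.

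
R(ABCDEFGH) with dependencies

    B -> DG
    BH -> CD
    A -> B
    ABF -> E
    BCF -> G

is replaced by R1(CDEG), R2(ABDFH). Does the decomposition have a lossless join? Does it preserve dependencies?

Lossless test: (D)⁺ = {D}, which is a superkey of neither fragment — lossy.
Dependency preservation: the restricted closure of {B} across the fragments never reaches {DG}, so B → DG cannot be enforced without a join — not preserved.

lossy and not dependency-preserving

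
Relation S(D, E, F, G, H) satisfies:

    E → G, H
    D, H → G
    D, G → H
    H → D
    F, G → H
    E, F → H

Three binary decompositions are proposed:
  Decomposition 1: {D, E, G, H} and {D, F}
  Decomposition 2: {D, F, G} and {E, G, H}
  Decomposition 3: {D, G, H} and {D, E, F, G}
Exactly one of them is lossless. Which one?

Decomposition 1: common = {D}, closure = {D} → lossy.
Decomposition 2: common = {G}, closure = {G} → lossy.
Decomposition 3: common = {D, G}, closure = {D, G, H} → lossless.

Decomposition 3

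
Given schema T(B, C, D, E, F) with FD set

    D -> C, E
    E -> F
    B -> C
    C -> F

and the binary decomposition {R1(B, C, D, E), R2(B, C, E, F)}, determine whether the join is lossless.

Common attributes: R1 ∩ R2 = {B, C, E}.
Closure of {B, C, E}: E → F applies, adding F. So (B, C, E)⁺ = {B, C, E, F}.
This closure contains every attribute of R2, so R1 ∩ R2 → R2. The join is lossless.

Yes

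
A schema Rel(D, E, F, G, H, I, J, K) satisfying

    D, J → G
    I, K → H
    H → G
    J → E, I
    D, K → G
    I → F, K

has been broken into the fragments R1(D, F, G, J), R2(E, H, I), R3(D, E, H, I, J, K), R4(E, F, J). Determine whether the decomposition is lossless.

Yes

Chase test. Columns are D, E, F, G, H, I, J, K; row i has aⱼ where attribute j ∈ Ri, else bᵢⱼ.
Initial tableau (one row per fragment):
  row 1: a1 b12 a3 a4 b15 b16 a7 b18
  row 2: b21 a2 b23 b24 a5 a6 b27 b28
  row 3: a1 a2 b33 b34 a5 a6 a7 a8
  row 4: b41 a2 a3 b44 b45 b46 a7 b48
Rows 1 and 3 agree on D, J; apply D, J→G and equate their G entries.
Rows 2 and 3 agree on H; apply H→G and equate their G entries.
Rows 1 and 3 agree on J; apply J→E, I and equate their E, I entries.
Rows 1 and 4 agree on J; apply J→E, I and equate their E, I entries.
Rows 1 and 2 agree on I; apply I→F, K and equate their F, K entries.
Rows 1 and 3 agree on I; apply I→F, K and equate their F, K entries.
Rows 1 and 4 agree on I; apply I→F, K and equate their F, K entries.
Rows 1 and 2 agree on I, K; apply I, K→H and equate their H entries.
Rows 1 and 4 agree on I, K; apply I, K→H and equate their H entries.
Rows 1 and 4 agree on H; apply H→G and equate their G entries.
Row 1 is now all distinguished symbols — the join is lossless.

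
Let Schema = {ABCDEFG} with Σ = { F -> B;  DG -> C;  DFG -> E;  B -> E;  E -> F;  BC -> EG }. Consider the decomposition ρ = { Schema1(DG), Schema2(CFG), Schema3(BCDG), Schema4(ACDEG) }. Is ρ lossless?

No

Chase test. Columns are ABCDEFG; row i has aⱼ where attribute j ∈ Schemai, else bᵢⱼ.
Initial tableau (one row per fragment):
  row 1: b11 b12 b13 a4 b15 b16 a7
  row 2: b21 b22 a3 b24 b25 a6 a7
  row 3: b31 a2 a3 a4 b35 b36 a7
  row 4: a1 b42 a3 a4 a5 b46 a7
Rows 1 and 3 agree on DG; apply DG→C and equate their C entries.
No row becomes fully distinguished — the join is lossy.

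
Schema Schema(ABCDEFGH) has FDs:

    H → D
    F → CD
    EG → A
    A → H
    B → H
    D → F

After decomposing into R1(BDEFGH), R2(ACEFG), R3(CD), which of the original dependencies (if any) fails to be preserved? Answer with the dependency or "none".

A → H

Check A → H: no single fragment contains all of {AH}, and the restricted closure of {A} across the fragments never reaches {H}.
H → D is preserved.
F → CD is preserved.
EG → A is preserved.
B → H is preserved.
D → F is preserved.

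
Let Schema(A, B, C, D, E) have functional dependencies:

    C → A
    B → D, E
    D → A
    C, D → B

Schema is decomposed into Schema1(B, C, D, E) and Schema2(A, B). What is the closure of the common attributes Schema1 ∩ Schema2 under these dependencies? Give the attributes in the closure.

A, B, D, E

Schema1 ∩ Schema2 = {B}.
B → D, E applies, adding D, E
D → A applies, adding A
Closure: {A, B, D, E}.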